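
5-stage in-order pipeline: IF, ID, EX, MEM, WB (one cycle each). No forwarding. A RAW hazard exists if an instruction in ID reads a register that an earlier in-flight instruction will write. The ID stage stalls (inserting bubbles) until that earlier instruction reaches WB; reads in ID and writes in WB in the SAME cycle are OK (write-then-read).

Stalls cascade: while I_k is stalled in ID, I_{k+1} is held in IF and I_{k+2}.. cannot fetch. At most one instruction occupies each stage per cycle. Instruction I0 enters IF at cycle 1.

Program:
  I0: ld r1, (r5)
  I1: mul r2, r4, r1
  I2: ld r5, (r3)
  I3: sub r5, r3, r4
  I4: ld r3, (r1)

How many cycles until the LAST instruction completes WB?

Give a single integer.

Answer: 11

Derivation:
I0 ld r1 <- r5: IF@1 ID@2 stall=0 (-) EX@3 MEM@4 WB@5
I1 mul r2 <- r4,r1: IF@2 ID@3 stall=2 (RAW on I0.r1 (WB@5)) EX@6 MEM@7 WB@8
I2 ld r5 <- r3: IF@3 ID@6 stall=0 (-) EX@7 MEM@8 WB@9
I3 sub r5 <- r3,r4: IF@6 ID@7 stall=0 (-) EX@8 MEM@9 WB@10
I4 ld r3 <- r1: IF@7 ID@8 stall=0 (-) EX@9 MEM@10 WB@11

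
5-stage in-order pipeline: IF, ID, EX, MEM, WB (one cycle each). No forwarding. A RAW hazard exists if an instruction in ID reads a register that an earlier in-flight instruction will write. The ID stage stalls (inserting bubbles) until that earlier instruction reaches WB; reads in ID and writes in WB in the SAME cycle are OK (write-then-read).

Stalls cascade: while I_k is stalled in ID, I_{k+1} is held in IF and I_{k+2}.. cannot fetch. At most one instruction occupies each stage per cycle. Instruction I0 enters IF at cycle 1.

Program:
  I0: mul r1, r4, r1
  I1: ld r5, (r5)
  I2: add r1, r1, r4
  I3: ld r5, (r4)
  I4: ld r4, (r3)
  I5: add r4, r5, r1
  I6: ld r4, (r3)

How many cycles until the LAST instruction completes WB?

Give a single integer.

Answer: 13

Derivation:
I0 mul r1 <- r4,r1: IF@1 ID@2 stall=0 (-) EX@3 MEM@4 WB@5
I1 ld r5 <- r5: IF@2 ID@3 stall=0 (-) EX@4 MEM@5 WB@6
I2 add r1 <- r1,r4: IF@3 ID@4 stall=1 (RAW on I0.r1 (WB@5)) EX@6 MEM@7 WB@8
I3 ld r5 <- r4: IF@4 ID@6 stall=0 (-) EX@7 MEM@8 WB@9
I4 ld r4 <- r3: IF@6 ID@7 stall=0 (-) EX@8 MEM@9 WB@10
I5 add r4 <- r5,r1: IF@7 ID@8 stall=1 (RAW on I3.r5 (WB@9)) EX@10 MEM@11 WB@12
I6 ld r4 <- r3: IF@8 ID@10 stall=0 (-) EX@11 MEM@12 WB@13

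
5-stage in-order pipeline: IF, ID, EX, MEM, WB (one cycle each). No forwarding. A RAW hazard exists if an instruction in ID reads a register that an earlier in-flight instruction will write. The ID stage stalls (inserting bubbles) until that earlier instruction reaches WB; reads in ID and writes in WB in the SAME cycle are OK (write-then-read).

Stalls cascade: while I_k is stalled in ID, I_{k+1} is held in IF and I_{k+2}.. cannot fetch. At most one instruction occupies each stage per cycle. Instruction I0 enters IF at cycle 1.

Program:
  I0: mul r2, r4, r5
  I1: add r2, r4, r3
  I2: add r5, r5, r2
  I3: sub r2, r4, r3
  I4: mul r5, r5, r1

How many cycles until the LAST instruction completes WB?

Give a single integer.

I0 mul r2 <- r4,r5: IF@1 ID@2 stall=0 (-) EX@3 MEM@4 WB@5
I1 add r2 <- r4,r3: IF@2 ID@3 stall=0 (-) EX@4 MEM@5 WB@6
I2 add r5 <- r5,r2: IF@3 ID@4 stall=2 (RAW on I1.r2 (WB@6)) EX@7 MEM@8 WB@9
I3 sub r2 <- r4,r3: IF@4 ID@7 stall=0 (-) EX@8 MEM@9 WB@10
I4 mul r5 <- r5,r1: IF@7 ID@8 stall=1 (RAW on I2.r5 (WB@9)) EX@10 MEM@11 WB@12

Answer: 12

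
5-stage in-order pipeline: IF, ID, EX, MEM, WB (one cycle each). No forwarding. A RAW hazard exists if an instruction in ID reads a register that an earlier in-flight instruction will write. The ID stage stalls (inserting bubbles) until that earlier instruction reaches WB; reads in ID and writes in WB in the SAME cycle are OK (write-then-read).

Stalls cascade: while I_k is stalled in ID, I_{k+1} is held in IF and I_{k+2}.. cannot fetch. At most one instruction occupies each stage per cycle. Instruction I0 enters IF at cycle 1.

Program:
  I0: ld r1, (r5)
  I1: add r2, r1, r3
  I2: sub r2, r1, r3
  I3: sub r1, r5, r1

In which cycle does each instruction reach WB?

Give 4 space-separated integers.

I0 ld r1 <- r5: IF@1 ID@2 stall=0 (-) EX@3 MEM@4 WB@5
I1 add r2 <- r1,r3: IF@2 ID@3 stall=2 (RAW on I0.r1 (WB@5)) EX@6 MEM@7 WB@8
I2 sub r2 <- r1,r3: IF@3 ID@6 stall=0 (-) EX@7 MEM@8 WB@9
I3 sub r1 <- r5,r1: IF@6 ID@7 stall=0 (-) EX@8 MEM@9 WB@10

Answer: 5 8 9 10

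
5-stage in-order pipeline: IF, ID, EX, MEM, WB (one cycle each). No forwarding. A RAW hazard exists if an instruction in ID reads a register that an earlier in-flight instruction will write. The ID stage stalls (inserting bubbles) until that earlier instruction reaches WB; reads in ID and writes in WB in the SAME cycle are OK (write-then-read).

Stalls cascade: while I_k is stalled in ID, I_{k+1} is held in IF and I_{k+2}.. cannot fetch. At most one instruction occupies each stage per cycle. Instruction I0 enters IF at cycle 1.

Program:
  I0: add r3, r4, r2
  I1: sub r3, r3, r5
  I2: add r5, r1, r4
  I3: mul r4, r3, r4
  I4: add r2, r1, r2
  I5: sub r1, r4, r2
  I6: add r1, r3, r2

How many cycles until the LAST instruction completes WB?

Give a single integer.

Answer: 16

Derivation:
I0 add r3 <- r4,r2: IF@1 ID@2 stall=0 (-) EX@3 MEM@4 WB@5
I1 sub r3 <- r3,r5: IF@2 ID@3 stall=2 (RAW on I0.r3 (WB@5)) EX@6 MEM@7 WB@8
I2 add r5 <- r1,r4: IF@3 ID@6 stall=0 (-) EX@7 MEM@8 WB@9
I3 mul r4 <- r3,r4: IF@6 ID@7 stall=1 (RAW on I1.r3 (WB@8)) EX@9 MEM@10 WB@11
I4 add r2 <- r1,r2: IF@7 ID@9 stall=0 (-) EX@10 MEM@11 WB@12
I5 sub r1 <- r4,r2: IF@9 ID@10 stall=2 (RAW on I4.r2 (WB@12)) EX@13 MEM@14 WB@15
I6 add r1 <- r3,r2: IF@10 ID@13 stall=0 (-) EX@14 MEM@15 WB@16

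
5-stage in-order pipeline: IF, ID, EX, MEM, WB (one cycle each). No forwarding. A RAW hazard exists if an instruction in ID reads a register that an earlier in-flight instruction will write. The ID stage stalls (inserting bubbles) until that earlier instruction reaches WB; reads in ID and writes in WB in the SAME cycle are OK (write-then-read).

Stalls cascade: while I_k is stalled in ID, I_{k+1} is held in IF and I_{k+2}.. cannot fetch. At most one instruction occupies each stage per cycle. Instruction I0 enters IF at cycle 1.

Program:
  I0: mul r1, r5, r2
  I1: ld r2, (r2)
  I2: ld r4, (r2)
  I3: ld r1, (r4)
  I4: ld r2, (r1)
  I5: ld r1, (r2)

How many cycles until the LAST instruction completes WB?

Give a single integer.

Answer: 18

Derivation:
I0 mul r1 <- r5,r2: IF@1 ID@2 stall=0 (-) EX@3 MEM@4 WB@5
I1 ld r2 <- r2: IF@2 ID@3 stall=0 (-) EX@4 MEM@5 WB@6
I2 ld r4 <- r2: IF@3 ID@4 stall=2 (RAW on I1.r2 (WB@6)) EX@7 MEM@8 WB@9
I3 ld r1 <- r4: IF@4 ID@7 stall=2 (RAW on I2.r4 (WB@9)) EX@10 MEM@11 WB@12
I4 ld r2 <- r1: IF@7 ID@10 stall=2 (RAW on I3.r1 (WB@12)) EX@13 MEM@14 WB@15
I5 ld r1 <- r2: IF@10 ID@13 stall=2 (RAW on I4.r2 (WB@15)) EX@16 MEM@17 WB@18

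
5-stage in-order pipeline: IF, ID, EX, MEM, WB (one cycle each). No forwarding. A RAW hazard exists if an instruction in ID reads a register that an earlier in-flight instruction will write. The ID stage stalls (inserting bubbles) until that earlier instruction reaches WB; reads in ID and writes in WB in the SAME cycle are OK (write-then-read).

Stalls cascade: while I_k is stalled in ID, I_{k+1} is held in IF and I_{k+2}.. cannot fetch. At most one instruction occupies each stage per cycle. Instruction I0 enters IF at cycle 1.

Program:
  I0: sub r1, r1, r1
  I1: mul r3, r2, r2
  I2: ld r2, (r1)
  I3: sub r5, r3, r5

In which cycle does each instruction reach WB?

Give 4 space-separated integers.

Answer: 5 6 8 9

Derivation:
I0 sub r1 <- r1,r1: IF@1 ID@2 stall=0 (-) EX@3 MEM@4 WB@5
I1 mul r3 <- r2,r2: IF@2 ID@3 stall=0 (-) EX@4 MEM@5 WB@6
I2 ld r2 <- r1: IF@3 ID@4 stall=1 (RAW on I0.r1 (WB@5)) EX@6 MEM@7 WB@8
I3 sub r5 <- r3,r5: IF@4 ID@6 stall=0 (-) EX@7 MEM@8 WB@9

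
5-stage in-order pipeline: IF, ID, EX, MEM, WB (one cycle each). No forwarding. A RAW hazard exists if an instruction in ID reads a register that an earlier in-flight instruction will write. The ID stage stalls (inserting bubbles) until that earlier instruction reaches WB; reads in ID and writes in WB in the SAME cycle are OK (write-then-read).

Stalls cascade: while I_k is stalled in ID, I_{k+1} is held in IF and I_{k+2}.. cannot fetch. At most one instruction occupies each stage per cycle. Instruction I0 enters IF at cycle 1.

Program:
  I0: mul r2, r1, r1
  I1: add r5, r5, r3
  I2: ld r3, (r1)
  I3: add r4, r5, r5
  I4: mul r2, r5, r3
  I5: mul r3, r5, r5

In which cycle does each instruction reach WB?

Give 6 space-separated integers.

I0 mul r2 <- r1,r1: IF@1 ID@2 stall=0 (-) EX@3 MEM@4 WB@5
I1 add r5 <- r5,r3: IF@2 ID@3 stall=0 (-) EX@4 MEM@5 WB@6
I2 ld r3 <- r1: IF@3 ID@4 stall=0 (-) EX@5 MEM@6 WB@7
I3 add r4 <- r5,r5: IF@4 ID@5 stall=1 (RAW on I1.r5 (WB@6)) EX@7 MEM@8 WB@9
I4 mul r2 <- r5,r3: IF@5 ID@7 stall=0 (-) EX@8 MEM@9 WB@10
I5 mul r3 <- r5,r5: IF@7 ID@8 stall=0 (-) EX@9 MEM@10 WB@11

Answer: 5 6 7 9 10 11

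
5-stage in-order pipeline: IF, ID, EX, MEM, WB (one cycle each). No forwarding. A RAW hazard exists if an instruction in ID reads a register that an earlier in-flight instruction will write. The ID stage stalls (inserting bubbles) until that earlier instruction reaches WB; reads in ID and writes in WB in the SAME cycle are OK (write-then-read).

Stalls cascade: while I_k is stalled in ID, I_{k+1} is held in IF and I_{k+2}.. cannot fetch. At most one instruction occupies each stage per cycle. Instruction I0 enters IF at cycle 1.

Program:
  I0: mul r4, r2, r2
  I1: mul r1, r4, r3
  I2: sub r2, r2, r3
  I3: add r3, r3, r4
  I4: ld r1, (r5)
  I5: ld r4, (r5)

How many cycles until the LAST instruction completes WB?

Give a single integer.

I0 mul r4 <- r2,r2: IF@1 ID@2 stall=0 (-) EX@3 MEM@4 WB@5
I1 mul r1 <- r4,r3: IF@2 ID@3 stall=2 (RAW on I0.r4 (WB@5)) EX@6 MEM@7 WB@8
I2 sub r2 <- r2,r3: IF@3 ID@6 stall=0 (-) EX@7 MEM@8 WB@9
I3 add r3 <- r3,r4: IF@6 ID@7 stall=0 (-) EX@8 MEM@9 WB@10
I4 ld r1 <- r5: IF@7 ID@8 stall=0 (-) EX@9 MEM@10 WB@11
I5 ld r4 <- r5: IF@8 ID@9 stall=0 (-) EX@10 MEM@11 WB@12

Answer: 12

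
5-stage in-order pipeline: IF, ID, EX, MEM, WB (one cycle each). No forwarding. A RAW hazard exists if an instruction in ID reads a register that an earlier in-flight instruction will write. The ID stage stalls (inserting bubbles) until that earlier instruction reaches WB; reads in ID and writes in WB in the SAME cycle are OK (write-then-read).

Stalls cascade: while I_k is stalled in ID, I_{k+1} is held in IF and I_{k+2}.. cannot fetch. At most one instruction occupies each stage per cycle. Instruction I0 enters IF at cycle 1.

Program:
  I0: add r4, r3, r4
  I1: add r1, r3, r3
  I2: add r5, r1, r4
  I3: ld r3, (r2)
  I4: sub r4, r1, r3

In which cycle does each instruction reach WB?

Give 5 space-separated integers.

Answer: 5 6 9 10 13

Derivation:
I0 add r4 <- r3,r4: IF@1 ID@2 stall=0 (-) EX@3 MEM@4 WB@5
I1 add r1 <- r3,r3: IF@2 ID@3 stall=0 (-) EX@4 MEM@5 WB@6
I2 add r5 <- r1,r4: IF@3 ID@4 stall=2 (RAW on I1.r1 (WB@6)) EX@7 MEM@8 WB@9
I3 ld r3 <- r2: IF@4 ID@7 stall=0 (-) EX@8 MEM@9 WB@10
I4 sub r4 <- r1,r3: IF@7 ID@8 stall=2 (RAW on I3.r3 (WB@10)) EX@11 MEM@12 WB@13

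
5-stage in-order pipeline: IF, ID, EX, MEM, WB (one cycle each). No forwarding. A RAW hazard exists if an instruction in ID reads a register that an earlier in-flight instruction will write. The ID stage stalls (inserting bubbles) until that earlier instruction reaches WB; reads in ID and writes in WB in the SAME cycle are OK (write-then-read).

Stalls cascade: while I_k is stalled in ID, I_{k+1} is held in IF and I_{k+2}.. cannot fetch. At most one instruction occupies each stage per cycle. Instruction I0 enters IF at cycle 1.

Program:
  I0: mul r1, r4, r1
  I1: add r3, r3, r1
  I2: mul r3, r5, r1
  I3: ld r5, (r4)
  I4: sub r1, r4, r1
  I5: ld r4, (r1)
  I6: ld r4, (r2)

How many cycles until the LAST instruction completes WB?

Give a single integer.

Answer: 15

Derivation:
I0 mul r1 <- r4,r1: IF@1 ID@2 stall=0 (-) EX@3 MEM@4 WB@5
I1 add r3 <- r3,r1: IF@2 ID@3 stall=2 (RAW on I0.r1 (WB@5)) EX@6 MEM@7 WB@8
I2 mul r3 <- r5,r1: IF@3 ID@6 stall=0 (-) EX@7 MEM@8 WB@9
I3 ld r5 <- r4: IF@6 ID@7 stall=0 (-) EX@8 MEM@9 WB@10
I4 sub r1 <- r4,r1: IF@7 ID@8 stall=0 (-) EX@9 MEM@10 WB@11
I5 ld r4 <- r1: IF@8 ID@9 stall=2 (RAW on I4.r1 (WB@11)) EX@12 MEM@13 WB@14
I6 ld r4 <- r2: IF@9 ID@12 stall=0 (-) EX@13 MEM@14 WB@15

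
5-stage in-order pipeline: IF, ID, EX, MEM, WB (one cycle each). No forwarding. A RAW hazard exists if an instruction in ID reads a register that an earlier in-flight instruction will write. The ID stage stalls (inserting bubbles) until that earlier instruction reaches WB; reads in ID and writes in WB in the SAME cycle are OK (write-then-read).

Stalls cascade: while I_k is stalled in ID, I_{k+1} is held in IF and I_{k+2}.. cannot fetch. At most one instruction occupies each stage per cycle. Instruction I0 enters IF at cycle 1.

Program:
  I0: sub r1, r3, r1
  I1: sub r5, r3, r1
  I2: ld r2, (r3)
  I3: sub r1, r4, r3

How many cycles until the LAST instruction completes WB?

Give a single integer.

I0 sub r1 <- r3,r1: IF@1 ID@2 stall=0 (-) EX@3 MEM@4 WB@5
I1 sub r5 <- r3,r1: IF@2 ID@3 stall=2 (RAW on I0.r1 (WB@5)) EX@6 MEM@7 WB@8
I2 ld r2 <- r3: IF@3 ID@6 stall=0 (-) EX@7 MEM@8 WB@9
I3 sub r1 <- r4,r3: IF@6 ID@7 stall=0 (-) EX@8 MEM@9 WB@10

Answer: 10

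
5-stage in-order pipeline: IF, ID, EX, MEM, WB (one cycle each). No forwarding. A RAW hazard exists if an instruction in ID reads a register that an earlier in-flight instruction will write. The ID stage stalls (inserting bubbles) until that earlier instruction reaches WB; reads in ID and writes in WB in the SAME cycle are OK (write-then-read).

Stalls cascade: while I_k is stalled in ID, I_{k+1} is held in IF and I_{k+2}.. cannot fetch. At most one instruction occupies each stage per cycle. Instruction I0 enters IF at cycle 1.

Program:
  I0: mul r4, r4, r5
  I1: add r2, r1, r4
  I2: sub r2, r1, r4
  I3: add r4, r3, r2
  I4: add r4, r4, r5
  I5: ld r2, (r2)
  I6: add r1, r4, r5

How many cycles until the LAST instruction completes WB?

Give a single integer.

Answer: 18

Derivation:
I0 mul r4 <- r4,r5: IF@1 ID@2 stall=0 (-) EX@3 MEM@4 WB@5
I1 add r2 <- r1,r4: IF@2 ID@3 stall=2 (RAW on I0.r4 (WB@5)) EX@6 MEM@7 WB@8
I2 sub r2 <- r1,r4: IF@3 ID@6 stall=0 (-) EX@7 MEM@8 WB@9
I3 add r4 <- r3,r2: IF@6 ID@7 stall=2 (RAW on I2.r2 (WB@9)) EX@10 MEM@11 WB@12
I4 add r4 <- r4,r5: IF@7 ID@10 stall=2 (RAW on I3.r4 (WB@12)) EX@13 MEM@14 WB@15
I5 ld r2 <- r2: IF@10 ID@13 stall=0 (-) EX@14 MEM@15 WB@16
I6 add r1 <- r4,r5: IF@13 ID@14 stall=1 (RAW on I4.r4 (WB@15)) EX@16 MEM@17 WB@18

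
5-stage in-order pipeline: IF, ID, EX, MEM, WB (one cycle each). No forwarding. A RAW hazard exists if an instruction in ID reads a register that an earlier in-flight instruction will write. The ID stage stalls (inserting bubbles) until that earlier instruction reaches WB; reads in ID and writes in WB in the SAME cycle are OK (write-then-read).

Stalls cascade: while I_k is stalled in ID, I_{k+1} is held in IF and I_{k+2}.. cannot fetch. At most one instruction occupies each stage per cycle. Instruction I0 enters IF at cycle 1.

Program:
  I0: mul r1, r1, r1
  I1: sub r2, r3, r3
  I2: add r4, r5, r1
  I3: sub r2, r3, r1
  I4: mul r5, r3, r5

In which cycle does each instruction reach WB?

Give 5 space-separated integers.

Answer: 5 6 8 9 10

Derivation:
I0 mul r1 <- r1,r1: IF@1 ID@2 stall=0 (-) EX@3 MEM@4 WB@5
I1 sub r2 <- r3,r3: IF@2 ID@3 stall=0 (-) EX@4 MEM@5 WB@6
I2 add r4 <- r5,r1: IF@3 ID@4 stall=1 (RAW on I0.r1 (WB@5)) EX@6 MEM@7 WB@8
I3 sub r2 <- r3,r1: IF@4 ID@6 stall=0 (-) EX@7 MEM@8 WB@9
I4 mul r5 <- r3,r5: IF@6 ID@7 stall=0 (-) EX@8 MEM@9 WB@10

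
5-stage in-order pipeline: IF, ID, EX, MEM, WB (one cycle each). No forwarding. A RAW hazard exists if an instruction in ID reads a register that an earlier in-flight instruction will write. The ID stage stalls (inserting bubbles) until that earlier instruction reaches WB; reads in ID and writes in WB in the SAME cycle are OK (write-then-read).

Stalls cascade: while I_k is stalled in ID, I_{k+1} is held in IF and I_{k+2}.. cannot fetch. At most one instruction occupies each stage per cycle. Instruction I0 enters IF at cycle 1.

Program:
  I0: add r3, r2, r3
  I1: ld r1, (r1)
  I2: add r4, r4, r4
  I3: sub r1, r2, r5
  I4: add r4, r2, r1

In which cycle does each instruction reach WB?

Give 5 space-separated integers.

I0 add r3 <- r2,r3: IF@1 ID@2 stall=0 (-) EX@3 MEM@4 WB@5
I1 ld r1 <- r1: IF@2 ID@3 stall=0 (-) EX@4 MEM@5 WB@6
I2 add r4 <- r4,r4: IF@3 ID@4 stall=0 (-) EX@5 MEM@6 WB@7
I3 sub r1 <- r2,r5: IF@4 ID@5 stall=0 (-) EX@6 MEM@7 WB@8
I4 add r4 <- r2,r1: IF@5 ID@6 stall=2 (RAW on I3.r1 (WB@8)) EX@9 MEM@10 WB@11

Answer: 5 6 7 8 11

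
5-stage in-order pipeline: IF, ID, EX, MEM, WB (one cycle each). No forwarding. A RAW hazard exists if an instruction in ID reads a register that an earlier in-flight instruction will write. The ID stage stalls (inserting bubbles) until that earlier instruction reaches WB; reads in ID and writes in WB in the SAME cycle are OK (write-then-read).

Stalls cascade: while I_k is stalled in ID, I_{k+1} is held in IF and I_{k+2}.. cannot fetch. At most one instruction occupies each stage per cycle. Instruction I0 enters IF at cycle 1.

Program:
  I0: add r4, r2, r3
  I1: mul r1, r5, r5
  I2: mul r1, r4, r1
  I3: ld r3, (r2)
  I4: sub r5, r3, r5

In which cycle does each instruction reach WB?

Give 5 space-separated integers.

I0 add r4 <- r2,r3: IF@1 ID@2 stall=0 (-) EX@3 MEM@4 WB@5
I1 mul r1 <- r5,r5: IF@2 ID@3 stall=0 (-) EX@4 MEM@5 WB@6
I2 mul r1 <- r4,r1: IF@3 ID@4 stall=2 (RAW on I1.r1 (WB@6)) EX@7 MEM@8 WB@9
I3 ld r3 <- r2: IF@4 ID@7 stall=0 (-) EX@8 MEM@9 WB@10
I4 sub r5 <- r3,r5: IF@7 ID@8 stall=2 (RAW on I3.r3 (WB@10)) EX@11 MEM@12 WB@13

Answer: 5 6 9 10 13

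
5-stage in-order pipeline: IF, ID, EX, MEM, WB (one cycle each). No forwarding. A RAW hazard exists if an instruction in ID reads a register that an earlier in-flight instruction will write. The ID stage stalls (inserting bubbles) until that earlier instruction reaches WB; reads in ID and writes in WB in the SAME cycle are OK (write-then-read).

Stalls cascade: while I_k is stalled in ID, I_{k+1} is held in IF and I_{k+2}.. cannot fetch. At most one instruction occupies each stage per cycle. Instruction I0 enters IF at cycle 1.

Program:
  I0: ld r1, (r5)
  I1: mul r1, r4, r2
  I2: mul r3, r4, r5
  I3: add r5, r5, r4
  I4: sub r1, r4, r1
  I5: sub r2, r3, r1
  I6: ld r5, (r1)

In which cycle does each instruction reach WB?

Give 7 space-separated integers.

I0 ld r1 <- r5: IF@1 ID@2 stall=0 (-) EX@3 MEM@4 WB@5
I1 mul r1 <- r4,r2: IF@2 ID@3 stall=0 (-) EX@4 MEM@5 WB@6
I2 mul r3 <- r4,r5: IF@3 ID@4 stall=0 (-) EX@5 MEM@6 WB@7
I3 add r5 <- r5,r4: IF@4 ID@5 stall=0 (-) EX@6 MEM@7 WB@8
I4 sub r1 <- r4,r1: IF@5 ID@6 stall=0 (-) EX@7 MEM@8 WB@9
I5 sub r2 <- r3,r1: IF@6 ID@7 stall=2 (RAW on I4.r1 (WB@9)) EX@10 MEM@11 WB@12
I6 ld r5 <- r1: IF@7 ID@10 stall=0 (-) EX@11 MEM@12 WB@13

Answer: 5 6 7 8 9 12 13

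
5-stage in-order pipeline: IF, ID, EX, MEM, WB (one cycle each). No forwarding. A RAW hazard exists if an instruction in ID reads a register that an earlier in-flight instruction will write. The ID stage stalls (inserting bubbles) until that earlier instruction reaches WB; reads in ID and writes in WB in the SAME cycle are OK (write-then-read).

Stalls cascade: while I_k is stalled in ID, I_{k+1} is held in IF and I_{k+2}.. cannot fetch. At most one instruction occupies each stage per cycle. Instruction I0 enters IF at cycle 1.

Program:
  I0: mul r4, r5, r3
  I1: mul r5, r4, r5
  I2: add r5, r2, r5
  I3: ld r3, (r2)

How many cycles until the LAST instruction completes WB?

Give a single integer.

Answer: 12

Derivation:
I0 mul r4 <- r5,r3: IF@1 ID@2 stall=0 (-) EX@3 MEM@4 WB@5
I1 mul r5 <- r4,r5: IF@2 ID@3 stall=2 (RAW on I0.r4 (WB@5)) EX@6 MEM@7 WB@8
I2 add r5 <- r2,r5: IF@3 ID@6 stall=2 (RAW on I1.r5 (WB@8)) EX@9 MEM@10 WB@11
I3 ld r3 <- r2: IF@6 ID@9 stall=0 (-) EX@10 MEM@11 WB@12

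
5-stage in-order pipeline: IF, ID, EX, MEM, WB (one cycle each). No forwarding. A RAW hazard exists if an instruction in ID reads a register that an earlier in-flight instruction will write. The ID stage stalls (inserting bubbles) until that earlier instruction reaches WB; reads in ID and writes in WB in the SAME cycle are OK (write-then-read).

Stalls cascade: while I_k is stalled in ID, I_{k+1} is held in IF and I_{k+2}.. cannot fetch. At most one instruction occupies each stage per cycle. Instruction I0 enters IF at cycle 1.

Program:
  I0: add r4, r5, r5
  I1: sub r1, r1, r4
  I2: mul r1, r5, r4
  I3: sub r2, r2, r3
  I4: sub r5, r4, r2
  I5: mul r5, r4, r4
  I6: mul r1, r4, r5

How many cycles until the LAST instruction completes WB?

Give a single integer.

Answer: 17

Derivation:
I0 add r4 <- r5,r5: IF@1 ID@2 stall=0 (-) EX@3 MEM@4 WB@5
I1 sub r1 <- r1,r4: IF@2 ID@3 stall=2 (RAW on I0.r4 (WB@5)) EX@6 MEM@7 WB@8
I2 mul r1 <- r5,r4: IF@3 ID@6 stall=0 (-) EX@7 MEM@8 WB@9
I3 sub r2 <- r2,r3: IF@6 ID@7 stall=0 (-) EX@8 MEM@9 WB@10
I4 sub r5 <- r4,r2: IF@7 ID@8 stall=2 (RAW on I3.r2 (WB@10)) EX@11 MEM@12 WB@13
I5 mul r5 <- r4,r4: IF@8 ID@11 stall=0 (-) EX@12 MEM@13 WB@14
I6 mul r1 <- r4,r5: IF@11 ID@12 stall=2 (RAW on I5.r5 (WB@14)) EX@15 MEM@16 WB@17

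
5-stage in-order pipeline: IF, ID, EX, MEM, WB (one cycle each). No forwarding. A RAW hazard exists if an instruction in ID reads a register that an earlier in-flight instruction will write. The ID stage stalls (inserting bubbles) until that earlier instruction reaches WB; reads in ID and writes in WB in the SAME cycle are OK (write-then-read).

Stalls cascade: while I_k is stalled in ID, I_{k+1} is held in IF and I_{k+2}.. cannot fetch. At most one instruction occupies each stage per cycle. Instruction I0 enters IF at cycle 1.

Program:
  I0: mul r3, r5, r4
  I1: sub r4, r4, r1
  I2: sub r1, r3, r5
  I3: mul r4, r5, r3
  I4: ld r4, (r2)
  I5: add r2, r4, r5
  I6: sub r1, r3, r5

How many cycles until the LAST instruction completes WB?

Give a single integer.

I0 mul r3 <- r5,r4: IF@1 ID@2 stall=0 (-) EX@3 MEM@4 WB@5
I1 sub r4 <- r4,r1: IF@2 ID@3 stall=0 (-) EX@4 MEM@5 WB@6
I2 sub r1 <- r3,r5: IF@3 ID@4 stall=1 (RAW on I0.r3 (WB@5)) EX@6 MEM@7 WB@8
I3 mul r4 <- r5,r3: IF@4 ID@6 stall=0 (-) EX@7 MEM@8 WB@9
I4 ld r4 <- r2: IF@6 ID@7 stall=0 (-) EX@8 MEM@9 WB@10
I5 add r2 <- r4,r5: IF@7 ID@8 stall=2 (RAW on I4.r4 (WB@10)) EX@11 MEM@12 WB@13
I6 sub r1 <- r3,r5: IF@8 ID@11 stall=0 (-) EX@12 MEM@13 WB@14

Answer: 14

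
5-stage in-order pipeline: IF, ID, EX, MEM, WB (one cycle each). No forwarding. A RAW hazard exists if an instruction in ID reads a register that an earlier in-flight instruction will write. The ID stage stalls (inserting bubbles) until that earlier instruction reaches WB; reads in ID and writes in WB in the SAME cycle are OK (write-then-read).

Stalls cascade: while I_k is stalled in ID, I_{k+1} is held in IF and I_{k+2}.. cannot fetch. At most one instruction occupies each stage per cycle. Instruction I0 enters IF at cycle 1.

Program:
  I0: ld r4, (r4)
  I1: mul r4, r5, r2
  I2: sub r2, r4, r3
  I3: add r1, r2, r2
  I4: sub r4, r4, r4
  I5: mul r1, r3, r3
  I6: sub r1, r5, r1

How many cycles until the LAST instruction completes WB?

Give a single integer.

I0 ld r4 <- r4: IF@1 ID@2 stall=0 (-) EX@3 MEM@4 WB@5
I1 mul r4 <- r5,r2: IF@2 ID@3 stall=0 (-) EX@4 MEM@5 WB@6
I2 sub r2 <- r4,r3: IF@3 ID@4 stall=2 (RAW on I1.r4 (WB@6)) EX@7 MEM@8 WB@9
I3 add r1 <- r2,r2: IF@4 ID@7 stall=2 (RAW on I2.r2 (WB@9)) EX@10 MEM@11 WB@12
I4 sub r4 <- r4,r4: IF@7 ID@10 stall=0 (-) EX@11 MEM@12 WB@13
I5 mul r1 <- r3,r3: IF@10 ID@11 stall=0 (-) EX@12 MEM@13 WB@14
I6 sub r1 <- r5,r1: IF@11 ID@12 stall=2 (RAW on I5.r1 (WB@14)) EX@15 MEM@16 WB@17

Answer: 17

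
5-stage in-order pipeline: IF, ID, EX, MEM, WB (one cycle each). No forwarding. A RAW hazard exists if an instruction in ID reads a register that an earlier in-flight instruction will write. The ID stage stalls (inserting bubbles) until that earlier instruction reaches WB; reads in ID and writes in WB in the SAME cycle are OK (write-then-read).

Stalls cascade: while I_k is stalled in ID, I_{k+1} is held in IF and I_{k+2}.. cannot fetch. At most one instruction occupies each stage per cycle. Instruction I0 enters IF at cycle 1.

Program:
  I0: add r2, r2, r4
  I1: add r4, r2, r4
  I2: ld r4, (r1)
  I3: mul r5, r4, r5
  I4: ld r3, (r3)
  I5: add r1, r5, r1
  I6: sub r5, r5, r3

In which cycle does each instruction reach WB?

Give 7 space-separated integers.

Answer: 5 8 9 12 13 15 16

Derivation:
I0 add r2 <- r2,r4: IF@1 ID@2 stall=0 (-) EX@3 MEM@4 WB@5
I1 add r4 <- r2,r4: IF@2 ID@3 stall=2 (RAW on I0.r2 (WB@5)) EX@6 MEM@7 WB@8
I2 ld r4 <- r1: IF@3 ID@6 stall=0 (-) EX@7 MEM@8 WB@9
I3 mul r5 <- r4,r5: IF@6 ID@7 stall=2 (RAW on I2.r4 (WB@9)) EX@10 MEM@11 WB@12
I4 ld r3 <- r3: IF@7 ID@10 stall=0 (-) EX@11 MEM@12 WB@13
I5 add r1 <- r5,r1: IF@10 ID@11 stall=1 (RAW on I3.r5 (WB@12)) EX@13 MEM@14 WB@15
I6 sub r5 <- r5,r3: IF@11 ID@13 stall=0 (-) EX@14 MEM@15 WB@16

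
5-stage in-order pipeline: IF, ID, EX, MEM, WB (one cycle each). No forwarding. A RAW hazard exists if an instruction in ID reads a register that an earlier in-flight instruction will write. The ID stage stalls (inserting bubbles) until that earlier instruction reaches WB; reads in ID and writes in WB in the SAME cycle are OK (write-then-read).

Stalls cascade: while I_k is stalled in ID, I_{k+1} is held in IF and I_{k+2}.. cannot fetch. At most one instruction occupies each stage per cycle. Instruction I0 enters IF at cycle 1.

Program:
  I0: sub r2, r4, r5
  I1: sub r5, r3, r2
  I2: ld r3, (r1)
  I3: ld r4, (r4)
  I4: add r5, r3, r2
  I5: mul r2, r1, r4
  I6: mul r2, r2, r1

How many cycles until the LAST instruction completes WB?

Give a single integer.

I0 sub r2 <- r4,r5: IF@1 ID@2 stall=0 (-) EX@3 MEM@4 WB@5
I1 sub r5 <- r3,r2: IF@2 ID@3 stall=2 (RAW on I0.r2 (WB@5)) EX@6 MEM@7 WB@8
I2 ld r3 <- r1: IF@3 ID@6 stall=0 (-) EX@7 MEM@8 WB@9
I3 ld r4 <- r4: IF@6 ID@7 stall=0 (-) EX@8 MEM@9 WB@10
I4 add r5 <- r3,r2: IF@7 ID@8 stall=1 (RAW on I2.r3 (WB@9)) EX@10 MEM@11 WB@12
I5 mul r2 <- r1,r4: IF@8 ID@10 stall=0 (-) EX@11 MEM@12 WB@13
I6 mul r2 <- r2,r1: IF@10 ID@11 stall=2 (RAW on I5.r2 (WB@13)) EX@14 MEM@15 WB@16

Answer: 16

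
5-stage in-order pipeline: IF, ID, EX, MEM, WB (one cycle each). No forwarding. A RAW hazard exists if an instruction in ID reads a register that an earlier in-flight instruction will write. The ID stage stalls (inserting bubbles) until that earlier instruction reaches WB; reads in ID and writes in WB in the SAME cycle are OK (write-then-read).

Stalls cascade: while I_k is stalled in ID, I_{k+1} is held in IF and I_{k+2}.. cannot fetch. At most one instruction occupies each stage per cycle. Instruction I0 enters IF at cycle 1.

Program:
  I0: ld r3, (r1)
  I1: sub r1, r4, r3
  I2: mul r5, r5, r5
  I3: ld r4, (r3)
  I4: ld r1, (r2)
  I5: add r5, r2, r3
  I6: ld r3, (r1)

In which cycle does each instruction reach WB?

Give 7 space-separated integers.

Answer: 5 8 9 10 11 12 14

Derivation:
I0 ld r3 <- r1: IF@1 ID@2 stall=0 (-) EX@3 MEM@4 WB@5
I1 sub r1 <- r4,r3: IF@2 ID@3 stall=2 (RAW on I0.r3 (WB@5)) EX@6 MEM@7 WB@8
I2 mul r5 <- r5,r5: IF@3 ID@6 stall=0 (-) EX@7 MEM@8 WB@9
I3 ld r4 <- r3: IF@6 ID@7 stall=0 (-) EX@8 MEM@9 WB@10
I4 ld r1 <- r2: IF@7 ID@8 stall=0 (-) EX@9 MEM@10 WB@11
I5 add r5 <- r2,r3: IF@8 ID@9 stall=0 (-) EX@10 MEM@11 WB@12
I6 ld r3 <- r1: IF@9 ID@10 stall=1 (RAW on I4.r1 (WB@11)) EX@12 MEM@13 WB@14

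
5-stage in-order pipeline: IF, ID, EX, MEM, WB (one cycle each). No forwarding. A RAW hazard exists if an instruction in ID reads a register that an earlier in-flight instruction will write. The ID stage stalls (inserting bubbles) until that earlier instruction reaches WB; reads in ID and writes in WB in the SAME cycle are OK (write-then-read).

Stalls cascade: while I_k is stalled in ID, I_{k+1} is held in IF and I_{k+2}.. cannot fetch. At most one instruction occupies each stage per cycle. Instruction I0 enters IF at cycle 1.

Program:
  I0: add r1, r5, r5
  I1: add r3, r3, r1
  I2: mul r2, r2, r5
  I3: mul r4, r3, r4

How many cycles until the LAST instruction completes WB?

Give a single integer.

I0 add r1 <- r5,r5: IF@1 ID@2 stall=0 (-) EX@3 MEM@4 WB@5
I1 add r3 <- r3,r1: IF@2 ID@3 stall=2 (RAW on I0.r1 (WB@5)) EX@6 MEM@7 WB@8
I2 mul r2 <- r2,r5: IF@3 ID@6 stall=0 (-) EX@7 MEM@8 WB@9
I3 mul r4 <- r3,r4: IF@6 ID@7 stall=1 (RAW on I1.r3 (WB@8)) EX@9 MEM@10 WB@11

Answer: 11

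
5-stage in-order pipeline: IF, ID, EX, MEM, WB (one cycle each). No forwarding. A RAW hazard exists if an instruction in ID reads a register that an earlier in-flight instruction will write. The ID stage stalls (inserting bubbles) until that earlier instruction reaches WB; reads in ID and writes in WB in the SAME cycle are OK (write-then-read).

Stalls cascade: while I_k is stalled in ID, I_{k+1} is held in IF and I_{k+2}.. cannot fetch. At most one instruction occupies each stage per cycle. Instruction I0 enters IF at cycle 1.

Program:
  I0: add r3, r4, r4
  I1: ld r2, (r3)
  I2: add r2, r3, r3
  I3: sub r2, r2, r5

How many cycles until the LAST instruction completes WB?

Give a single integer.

Answer: 12

Derivation:
I0 add r3 <- r4,r4: IF@1 ID@2 stall=0 (-) EX@3 MEM@4 WB@5
I1 ld r2 <- r3: IF@2 ID@3 stall=2 (RAW on I0.r3 (WB@5)) EX@6 MEM@7 WB@8
I2 add r2 <- r3,r3: IF@3 ID@6 stall=0 (-) EX@7 MEM@8 WB@9
I3 sub r2 <- r2,r5: IF@6 ID@7 stall=2 (RAW on I2.r2 (WB@9)) EX@10 MEM@11 WB@12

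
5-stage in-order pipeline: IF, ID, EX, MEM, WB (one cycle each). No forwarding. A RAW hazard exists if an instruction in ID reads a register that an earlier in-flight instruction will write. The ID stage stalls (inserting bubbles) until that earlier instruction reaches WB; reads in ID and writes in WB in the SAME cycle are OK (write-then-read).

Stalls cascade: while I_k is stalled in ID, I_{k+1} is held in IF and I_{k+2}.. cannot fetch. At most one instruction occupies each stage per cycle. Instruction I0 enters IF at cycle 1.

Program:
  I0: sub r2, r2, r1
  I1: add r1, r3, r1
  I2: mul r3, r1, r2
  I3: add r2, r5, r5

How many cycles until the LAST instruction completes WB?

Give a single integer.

I0 sub r2 <- r2,r1: IF@1 ID@2 stall=0 (-) EX@3 MEM@4 WB@5
I1 add r1 <- r3,r1: IF@2 ID@3 stall=0 (-) EX@4 MEM@5 WB@6
I2 mul r3 <- r1,r2: IF@3 ID@4 stall=2 (RAW on I1.r1 (WB@6)) EX@7 MEM@8 WB@9
I3 add r2 <- r5,r5: IF@4 ID@7 stall=0 (-) EX@8 MEM@9 WB@10

Answer: 10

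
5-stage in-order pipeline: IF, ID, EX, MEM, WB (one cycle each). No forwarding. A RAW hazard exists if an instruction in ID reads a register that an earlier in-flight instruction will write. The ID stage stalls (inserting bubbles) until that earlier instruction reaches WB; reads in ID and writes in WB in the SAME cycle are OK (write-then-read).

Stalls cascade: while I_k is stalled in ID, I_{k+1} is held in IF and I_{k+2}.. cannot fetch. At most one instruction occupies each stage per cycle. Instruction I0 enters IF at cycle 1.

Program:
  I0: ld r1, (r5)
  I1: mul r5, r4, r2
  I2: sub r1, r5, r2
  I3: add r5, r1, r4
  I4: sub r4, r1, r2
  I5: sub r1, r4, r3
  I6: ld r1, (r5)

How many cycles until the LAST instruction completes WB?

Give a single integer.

I0 ld r1 <- r5: IF@1 ID@2 stall=0 (-) EX@3 MEM@4 WB@5
I1 mul r5 <- r4,r2: IF@2 ID@3 stall=0 (-) EX@4 MEM@5 WB@6
I2 sub r1 <- r5,r2: IF@3 ID@4 stall=2 (RAW on I1.r5 (WB@6)) EX@7 MEM@8 WB@9
I3 add r5 <- r1,r4: IF@4 ID@7 stall=2 (RAW on I2.r1 (WB@9)) EX@10 MEM@11 WB@12
I4 sub r4 <- r1,r2: IF@7 ID@10 stall=0 (-) EX@11 MEM@12 WB@13
I5 sub r1 <- r4,r3: IF@10 ID@11 stall=2 (RAW on I4.r4 (WB@13)) EX@14 MEM@15 WB@16
I6 ld r1 <- r5: IF@11 ID@14 stall=0 (-) EX@15 MEM@16 WB@17

Answer: 17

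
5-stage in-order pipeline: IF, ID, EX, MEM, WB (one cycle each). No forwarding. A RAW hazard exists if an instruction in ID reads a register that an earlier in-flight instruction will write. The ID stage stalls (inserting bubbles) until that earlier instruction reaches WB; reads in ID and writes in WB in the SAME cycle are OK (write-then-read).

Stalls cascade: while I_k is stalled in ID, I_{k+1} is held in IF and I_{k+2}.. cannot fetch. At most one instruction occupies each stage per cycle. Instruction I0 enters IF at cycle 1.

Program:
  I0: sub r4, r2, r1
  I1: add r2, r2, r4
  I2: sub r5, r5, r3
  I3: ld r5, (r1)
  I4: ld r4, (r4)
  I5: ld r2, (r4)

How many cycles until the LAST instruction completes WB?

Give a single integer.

I0 sub r4 <- r2,r1: IF@1 ID@2 stall=0 (-) EX@3 MEM@4 WB@5
I1 add r2 <- r2,r4: IF@2 ID@3 stall=2 (RAW on I0.r4 (WB@5)) EX@6 MEM@7 WB@8
I2 sub r5 <- r5,r3: IF@3 ID@6 stall=0 (-) EX@7 MEM@8 WB@9
I3 ld r5 <- r1: IF@6 ID@7 stall=0 (-) EX@8 MEM@9 WB@10
I4 ld r4 <- r4: IF@7 ID@8 stall=0 (-) EX@9 MEM@10 WB@11
I5 ld r2 <- r4: IF@8 ID@9 stall=2 (RAW on I4.r4 (WB@11)) EX@12 MEM@13 WB@14

Answer: 14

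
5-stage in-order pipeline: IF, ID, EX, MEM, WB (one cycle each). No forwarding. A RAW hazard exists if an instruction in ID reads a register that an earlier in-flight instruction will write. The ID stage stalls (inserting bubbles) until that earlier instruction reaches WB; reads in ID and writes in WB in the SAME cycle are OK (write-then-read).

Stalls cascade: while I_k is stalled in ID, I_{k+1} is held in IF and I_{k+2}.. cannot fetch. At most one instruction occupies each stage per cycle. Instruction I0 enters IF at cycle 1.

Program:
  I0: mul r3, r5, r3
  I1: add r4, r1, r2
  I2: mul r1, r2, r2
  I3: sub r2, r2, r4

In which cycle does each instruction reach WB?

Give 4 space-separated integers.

Answer: 5 6 7 9

Derivation:
I0 mul r3 <- r5,r3: IF@1 ID@2 stall=0 (-) EX@3 MEM@4 WB@5
I1 add r4 <- r1,r2: IF@2 ID@3 stall=0 (-) EX@4 MEM@5 WB@6
I2 mul r1 <- r2,r2: IF@3 ID@4 stall=0 (-) EX@5 MEM@6 WB@7
I3 sub r2 <- r2,r4: IF@4 ID@5 stall=1 (RAW on I1.r4 (WB@6)) EX@7 MEM@8 WB@9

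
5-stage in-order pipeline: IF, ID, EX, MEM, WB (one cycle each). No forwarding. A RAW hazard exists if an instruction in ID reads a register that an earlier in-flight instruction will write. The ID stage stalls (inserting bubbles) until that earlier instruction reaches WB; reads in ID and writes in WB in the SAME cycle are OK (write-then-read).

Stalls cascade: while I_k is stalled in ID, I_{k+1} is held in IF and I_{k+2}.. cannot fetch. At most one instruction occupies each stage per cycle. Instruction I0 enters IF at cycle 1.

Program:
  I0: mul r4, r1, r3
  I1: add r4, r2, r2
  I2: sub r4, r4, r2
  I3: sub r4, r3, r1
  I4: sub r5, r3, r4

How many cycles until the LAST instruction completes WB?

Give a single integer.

I0 mul r4 <- r1,r3: IF@1 ID@2 stall=0 (-) EX@3 MEM@4 WB@5
I1 add r4 <- r2,r2: IF@2 ID@3 stall=0 (-) EX@4 MEM@5 WB@6
I2 sub r4 <- r4,r2: IF@3 ID@4 stall=2 (RAW on I1.r4 (WB@6)) EX@7 MEM@8 WB@9
I3 sub r4 <- r3,r1: IF@4 ID@7 stall=0 (-) EX@8 MEM@9 WB@10
I4 sub r5 <- r3,r4: IF@7 ID@8 stall=2 (RAW on I3.r4 (WB@10)) EX@11 MEM@12 WB@13

Answer: 13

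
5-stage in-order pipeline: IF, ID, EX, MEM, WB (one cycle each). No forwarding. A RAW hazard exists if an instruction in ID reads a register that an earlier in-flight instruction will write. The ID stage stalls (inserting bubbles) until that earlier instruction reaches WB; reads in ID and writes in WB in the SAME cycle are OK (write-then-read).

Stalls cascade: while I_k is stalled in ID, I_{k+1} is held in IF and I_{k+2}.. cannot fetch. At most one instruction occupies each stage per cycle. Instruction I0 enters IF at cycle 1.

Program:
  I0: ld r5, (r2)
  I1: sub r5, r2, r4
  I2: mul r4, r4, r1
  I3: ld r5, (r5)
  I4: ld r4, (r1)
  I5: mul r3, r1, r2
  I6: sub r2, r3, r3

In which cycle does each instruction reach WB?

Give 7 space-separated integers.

I0 ld r5 <- r2: IF@1 ID@2 stall=0 (-) EX@3 MEM@4 WB@5
I1 sub r5 <- r2,r4: IF@2 ID@3 stall=0 (-) EX@4 MEM@5 WB@6
I2 mul r4 <- r4,r1: IF@3 ID@4 stall=0 (-) EX@5 MEM@6 WB@7
I3 ld r5 <- r5: IF@4 ID@5 stall=1 (RAW on I1.r5 (WB@6)) EX@7 MEM@8 WB@9
I4 ld r4 <- r1: IF@5 ID@7 stall=0 (-) EX@8 MEM@9 WB@10
I5 mul r3 <- r1,r2: IF@7 ID@8 stall=0 (-) EX@9 MEM@10 WB@11
I6 sub r2 <- r3,r3: IF@8 ID@9 stall=2 (RAW on I5.r3 (WB@11)) EX@12 MEM@13 WB@14

Answer: 5 6 7 9 10 11 14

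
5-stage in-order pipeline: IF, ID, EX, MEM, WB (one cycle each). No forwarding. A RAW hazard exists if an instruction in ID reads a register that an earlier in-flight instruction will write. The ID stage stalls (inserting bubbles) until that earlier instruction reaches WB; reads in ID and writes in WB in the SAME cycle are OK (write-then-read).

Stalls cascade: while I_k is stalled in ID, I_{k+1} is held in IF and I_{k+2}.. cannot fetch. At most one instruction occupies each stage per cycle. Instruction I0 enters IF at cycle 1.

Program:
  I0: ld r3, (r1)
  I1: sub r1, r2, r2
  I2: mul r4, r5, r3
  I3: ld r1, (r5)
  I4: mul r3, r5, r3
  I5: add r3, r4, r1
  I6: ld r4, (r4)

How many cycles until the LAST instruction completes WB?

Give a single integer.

I0 ld r3 <- r1: IF@1 ID@2 stall=0 (-) EX@3 MEM@4 WB@5
I1 sub r1 <- r2,r2: IF@2 ID@3 stall=0 (-) EX@4 MEM@5 WB@6
I2 mul r4 <- r5,r3: IF@3 ID@4 stall=1 (RAW on I0.r3 (WB@5)) EX@6 MEM@7 WB@8
I3 ld r1 <- r5: IF@4 ID@6 stall=0 (-) EX@7 MEM@8 WB@9
I4 mul r3 <- r5,r3: IF@6 ID@7 stall=0 (-) EX@8 MEM@9 WB@10
I5 add r3 <- r4,r1: IF@7 ID@8 stall=1 (RAW on I3.r1 (WB@9)) EX@10 MEM@11 WB@12
I6 ld r4 <- r4: IF@8 ID@10 stall=0 (-) EX@11 MEM@12 WB@13

Answer: 13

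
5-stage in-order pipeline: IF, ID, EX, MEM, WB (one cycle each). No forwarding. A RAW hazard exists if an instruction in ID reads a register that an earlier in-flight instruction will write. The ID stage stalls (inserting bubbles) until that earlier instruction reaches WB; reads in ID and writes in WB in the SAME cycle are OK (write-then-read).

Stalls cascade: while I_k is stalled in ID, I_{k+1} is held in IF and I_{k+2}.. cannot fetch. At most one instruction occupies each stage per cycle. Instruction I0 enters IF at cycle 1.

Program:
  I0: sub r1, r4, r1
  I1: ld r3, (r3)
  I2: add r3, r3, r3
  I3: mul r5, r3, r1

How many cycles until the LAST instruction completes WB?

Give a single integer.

I0 sub r1 <- r4,r1: IF@1 ID@2 stall=0 (-) EX@3 MEM@4 WB@5
I1 ld r3 <- r3: IF@2 ID@3 stall=0 (-) EX@4 MEM@5 WB@6
I2 add r3 <- r3,r3: IF@3 ID@4 stall=2 (RAW on I1.r3 (WB@6)) EX@7 MEM@8 WB@9
I3 mul r5 <- r3,r1: IF@4 ID@7 stall=2 (RAW on I2.r3 (WB@9)) EX@10 MEM@11 WB@12

Answer: 12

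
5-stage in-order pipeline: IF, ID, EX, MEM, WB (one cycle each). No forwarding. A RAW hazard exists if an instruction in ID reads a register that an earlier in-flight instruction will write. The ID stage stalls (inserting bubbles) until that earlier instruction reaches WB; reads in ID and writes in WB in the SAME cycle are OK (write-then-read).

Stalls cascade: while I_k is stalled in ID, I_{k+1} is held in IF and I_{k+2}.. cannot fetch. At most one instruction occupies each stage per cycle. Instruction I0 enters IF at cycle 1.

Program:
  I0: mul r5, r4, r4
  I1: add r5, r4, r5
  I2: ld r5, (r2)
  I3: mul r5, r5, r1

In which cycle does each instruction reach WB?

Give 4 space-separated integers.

Answer: 5 8 9 12

Derivation:
I0 mul r5 <- r4,r4: IF@1 ID@2 stall=0 (-) EX@3 MEM@4 WB@5
I1 add r5 <- r4,r5: IF@2 ID@3 stall=2 (RAW on I0.r5 (WB@5)) EX@6 MEM@7 WB@8
I2 ld r5 <- r2: IF@3 ID@6 stall=0 (-) EX@7 MEM@8 WB@9
I3 mul r5 <- r5,r1: IF@6 ID@7 stall=2 (RAW on I2.r5 (WB@9)) EX@10 MEM@11 WB@12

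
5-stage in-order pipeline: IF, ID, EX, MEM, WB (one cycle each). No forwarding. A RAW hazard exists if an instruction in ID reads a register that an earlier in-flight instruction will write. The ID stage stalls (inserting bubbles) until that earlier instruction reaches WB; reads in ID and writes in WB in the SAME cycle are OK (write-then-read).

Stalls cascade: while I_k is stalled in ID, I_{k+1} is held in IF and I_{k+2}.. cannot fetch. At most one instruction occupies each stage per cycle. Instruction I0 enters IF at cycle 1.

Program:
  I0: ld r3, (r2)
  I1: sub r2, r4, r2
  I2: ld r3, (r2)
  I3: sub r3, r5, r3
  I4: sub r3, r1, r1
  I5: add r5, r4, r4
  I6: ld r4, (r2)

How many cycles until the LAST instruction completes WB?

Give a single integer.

I0 ld r3 <- r2: IF@1 ID@2 stall=0 (-) EX@3 MEM@4 WB@5
I1 sub r2 <- r4,r2: IF@2 ID@3 stall=0 (-) EX@4 MEM@5 WB@6
I2 ld r3 <- r2: IF@3 ID@4 stall=2 (RAW on I1.r2 (WB@6)) EX@7 MEM@8 WB@9
I3 sub r3 <- r5,r3: IF@4 ID@7 stall=2 (RAW on I2.r3 (WB@9)) EX@10 MEM@11 WB@12
I4 sub r3 <- r1,r1: IF@7 ID@10 stall=0 (-) EX@11 MEM@12 WB@13
I5 add r5 <- r4,r4: IF@10 ID@11 stall=0 (-) EX@12 MEM@13 WB@14
I6 ld r4 <- r2: IF@11 ID@12 stall=0 (-) EX@13 MEM@14 WB@15

Answer: 15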